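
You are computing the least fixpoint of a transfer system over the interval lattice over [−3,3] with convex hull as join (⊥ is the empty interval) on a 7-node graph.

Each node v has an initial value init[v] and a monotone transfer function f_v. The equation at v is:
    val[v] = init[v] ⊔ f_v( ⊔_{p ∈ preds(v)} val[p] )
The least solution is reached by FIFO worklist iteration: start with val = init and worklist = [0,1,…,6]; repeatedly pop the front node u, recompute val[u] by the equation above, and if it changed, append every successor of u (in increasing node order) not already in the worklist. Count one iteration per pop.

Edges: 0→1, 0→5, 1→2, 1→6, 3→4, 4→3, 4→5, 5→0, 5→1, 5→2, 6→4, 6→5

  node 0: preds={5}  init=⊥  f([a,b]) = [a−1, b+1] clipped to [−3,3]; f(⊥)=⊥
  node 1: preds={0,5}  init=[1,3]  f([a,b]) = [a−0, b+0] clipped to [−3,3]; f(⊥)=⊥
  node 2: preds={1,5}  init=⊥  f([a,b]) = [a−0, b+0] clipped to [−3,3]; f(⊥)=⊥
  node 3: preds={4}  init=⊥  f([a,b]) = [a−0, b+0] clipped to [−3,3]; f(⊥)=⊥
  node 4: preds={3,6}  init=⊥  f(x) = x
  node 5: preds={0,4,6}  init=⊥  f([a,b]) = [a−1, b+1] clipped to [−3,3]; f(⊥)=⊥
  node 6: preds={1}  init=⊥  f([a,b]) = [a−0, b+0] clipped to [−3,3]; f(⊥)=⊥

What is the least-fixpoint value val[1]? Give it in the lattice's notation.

Iteration log — 30 steps:
  step 1. node 0  ⊔preds=⊥  new=⊥  stable
  step 2. node 1  ⊔preds=⊥  new=[1,3]  stable
  step 3. node 2  ⊔preds=[1,3]  new=[1,3]  old=⊥  +wl: 
  step 4. node 3  ⊔preds=⊥  new=⊥  stable
  step 5. node 4  ⊔preds=⊥  new=⊥  stable
  step 6. node 5  ⊔preds=⊥  new=⊥  stable
  step 7. node 6  ⊔preds=[1,3]  new=[1,3]  old=⊥  +wl: 4,5
  step 8. node 4  ⊔preds=[1,3]  new=[1,3]  old=⊥  +wl: 3
  step 9. node 5  ⊔preds=[1,3]  new=[0,3]  old=⊥  +wl: 0,1,2
  step 10. node 3  ⊔preds=[1,3]  new=[1,3]  old=⊥  +wl: 4
  step 11. node 0  ⊔preds=[0,3]  new=[-1,3]  old=⊥  +wl: 5
  step 12. node 1  ⊔preds=[-1,3]  new=[-1,3]  old=[1,3]  +wl: 6
  step 13. node 2  ⊔preds=[-1,3]  new=[-1,3]  old=[1,3]  +wl: 
  step 14. node 4  ⊔preds=[1,3]  new=[1,3]  stable
  step 15. node 5  ⊔preds=[-1,3]  new=[-2,3]  old=[0,3]  +wl: 0,1,2
  step 16. node 6  ⊔preds=[-1,3]  new=[-1,3]  old=[1,3]  +wl: 4,5
  step 17. node 0  ⊔preds=[-2,3]  new=[-3,3]  old=[-1,3]  +wl: 
  step 18. node 1  ⊔preds=[-3,3]  new=[-3,3]  old=[-1,3]  +wl: 6
  step 19. node 2  ⊔preds=[-3,3]  new=[-3,3]  old=[-1,3]  +wl: 
  step 20. node 4  ⊔preds=[-1,3]  new=[-1,3]  old=[1,3]  +wl: 3
  step 21. node 5  ⊔preds=[-3,3]  new=[-3,3]  old=[-2,3]  +wl: 0,1,2
  step 22. node 6  ⊔preds=[-3,3]  new=[-3,3]  old=[-1,3]  +wl: 4,5
  step 23. node 3  ⊔preds=[-1,3]  new=[-1,3]  old=[1,3]  +wl: 
  step 24. node 0  ⊔preds=[-3,3]  new=[-3,3]  stable
  step 25. node 1  ⊔preds=[-3,3]  new=[-3,3]  stable
  step 26. node 2  ⊔preds=[-3,3]  new=[-3,3]  stable
  step 27. node 4  ⊔preds=[-3,3]  new=[-3,3]  old=[-1,3]  +wl: 3
  step 28. node 5  ⊔preds=[-3,3]  new=[-3,3]  stable
  step 29. node 3  ⊔preds=[-3,3]  new=[-3,3]  old=[-1,3]  +wl: 4
  step 30. node 4  ⊔preds=[-3,3]  new=[-3,3]  stable

Least fixpoint reached:
  node 0: [-3,3]
  node 1: [-3,3]
  node 2: [-3,3]
  node 3: [-3,3]
  node 4: [-3,3]
  node 5: [-3,3]
  node 6: [-3,3]

[-3,3]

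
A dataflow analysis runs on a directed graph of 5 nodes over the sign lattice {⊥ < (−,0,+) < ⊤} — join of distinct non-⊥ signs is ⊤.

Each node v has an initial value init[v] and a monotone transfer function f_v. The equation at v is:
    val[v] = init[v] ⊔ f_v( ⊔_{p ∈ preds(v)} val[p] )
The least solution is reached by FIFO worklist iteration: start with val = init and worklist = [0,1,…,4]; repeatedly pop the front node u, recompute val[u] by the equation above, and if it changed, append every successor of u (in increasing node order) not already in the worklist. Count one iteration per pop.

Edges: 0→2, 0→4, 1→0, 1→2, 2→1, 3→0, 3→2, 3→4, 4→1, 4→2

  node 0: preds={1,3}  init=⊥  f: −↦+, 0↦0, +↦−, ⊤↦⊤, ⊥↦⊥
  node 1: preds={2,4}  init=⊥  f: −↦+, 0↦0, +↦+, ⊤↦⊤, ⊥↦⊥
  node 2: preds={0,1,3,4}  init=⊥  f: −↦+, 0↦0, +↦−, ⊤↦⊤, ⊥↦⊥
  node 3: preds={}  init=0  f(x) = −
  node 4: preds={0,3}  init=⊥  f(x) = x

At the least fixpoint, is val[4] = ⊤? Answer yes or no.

Iteration log — 10 steps:
  step 1. node 0  ⊔preds=0  new=0  old=⊥  +wl: 
  step 2. node 1  ⊔preds=⊥  new=⊥  stable
  step 3. node 2  ⊔preds=0  new=0  old=⊥  +wl: 1
  step 4. node 3  ⊔preds=⊥  new=⊤  old=0  +wl: 0,2
  step 5. node 4  ⊔preds=⊤  new=⊤  old=⊥  +wl: 
  step 6. node 1  ⊔preds=⊤  new=⊤  old=⊥  +wl: 
  step 7. node 0  ⊔preds=⊤  new=⊤  old=0  +wl: 4
  step 8. node 2  ⊔preds=⊤  new=⊤  old=0  +wl: 1
  step 9. node 4  ⊔preds=⊤  new=⊤  stable
  step 10. node 1  ⊔preds=⊤  new=⊤  stable

Least fixpoint reached:
  node 0: ⊤
  node 1: ⊤
  node 2: ⊤
  node 3: ⊤
  node 4: ⊤

yes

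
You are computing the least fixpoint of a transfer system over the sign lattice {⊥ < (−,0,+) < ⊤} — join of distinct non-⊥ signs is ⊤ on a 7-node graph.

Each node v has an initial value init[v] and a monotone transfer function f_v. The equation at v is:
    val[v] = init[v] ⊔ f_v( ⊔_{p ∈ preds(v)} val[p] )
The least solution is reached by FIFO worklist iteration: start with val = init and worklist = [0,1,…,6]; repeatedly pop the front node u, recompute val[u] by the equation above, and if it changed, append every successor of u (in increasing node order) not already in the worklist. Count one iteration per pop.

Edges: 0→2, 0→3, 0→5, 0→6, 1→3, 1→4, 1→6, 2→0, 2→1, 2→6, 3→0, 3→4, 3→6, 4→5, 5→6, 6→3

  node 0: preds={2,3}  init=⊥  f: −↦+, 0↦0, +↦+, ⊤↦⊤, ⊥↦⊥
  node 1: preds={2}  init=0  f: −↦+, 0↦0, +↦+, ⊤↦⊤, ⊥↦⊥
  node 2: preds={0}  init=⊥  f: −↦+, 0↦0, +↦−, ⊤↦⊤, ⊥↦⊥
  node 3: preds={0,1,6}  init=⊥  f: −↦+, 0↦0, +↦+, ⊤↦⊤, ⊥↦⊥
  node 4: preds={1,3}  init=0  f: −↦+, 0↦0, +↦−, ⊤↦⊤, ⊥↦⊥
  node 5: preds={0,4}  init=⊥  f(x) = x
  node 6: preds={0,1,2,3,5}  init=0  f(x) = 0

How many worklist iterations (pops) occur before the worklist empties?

Worklist (14 pops):
  #1 pop 0: in=⊥ → ⊥ (no change)
  #2 pop 1: in=⊥ → 0 (no change)
  #3 pop 2: in=⊥ → ⊥ (no change)
  #4 pop 3: in=0 → 0 (was ⊥); enqueue [0]
  #5 pop 4: in=0 → 0 (no change)
  #6 pop 5: in=0 → 0 (was ⊥); enqueue []
  #7 pop 6: in=0 → 0 (no change)
  #8 pop 0: in=0 → 0 (was ⊥); enqueue [2,3,5,6]
  #9 pop 2: in=0 → 0 (was ⊥); enqueue [0,1]
  #10 pop 3: in=0 → 0 (no change)
  #11 pop 5: in=0 → 0 (no change)
  #12 pop 6: in=0 → 0 (no change)
  #13 pop 0: in=0 → 0 (no change)
  #14 pop 1: in=0 → 0 (no change)

Fixpoint:
  val[0] = 0
  val[1] = 0
  val[2] = 0
  val[3] = 0
  val[4] = 0
  val[5] = 0
  val[6] = 0

14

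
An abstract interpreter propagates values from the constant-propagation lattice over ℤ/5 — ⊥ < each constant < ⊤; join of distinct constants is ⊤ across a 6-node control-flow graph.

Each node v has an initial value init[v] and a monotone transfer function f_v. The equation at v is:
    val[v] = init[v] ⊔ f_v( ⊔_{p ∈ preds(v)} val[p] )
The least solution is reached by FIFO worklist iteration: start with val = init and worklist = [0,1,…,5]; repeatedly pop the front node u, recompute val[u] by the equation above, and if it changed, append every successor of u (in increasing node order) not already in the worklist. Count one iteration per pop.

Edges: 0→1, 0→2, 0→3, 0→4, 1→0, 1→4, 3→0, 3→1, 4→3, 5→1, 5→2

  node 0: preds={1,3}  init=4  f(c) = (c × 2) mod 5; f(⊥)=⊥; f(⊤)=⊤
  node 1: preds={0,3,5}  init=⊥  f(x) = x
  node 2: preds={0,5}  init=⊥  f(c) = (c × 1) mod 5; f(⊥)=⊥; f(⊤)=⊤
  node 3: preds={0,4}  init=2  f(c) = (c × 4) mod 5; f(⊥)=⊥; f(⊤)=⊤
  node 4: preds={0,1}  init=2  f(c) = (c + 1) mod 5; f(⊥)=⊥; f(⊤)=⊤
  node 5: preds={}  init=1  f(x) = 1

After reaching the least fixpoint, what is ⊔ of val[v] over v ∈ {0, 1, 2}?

⊤

Trace (11 dequeues):
  [1] u=0 | in 2 | out 4 | ==
  [2] u=1 | in ⊤ | out ⊤ | prev ⊥ | push {0}
  [3] u=2 | in ⊤ | out ⊤ | prev ⊥ | push {}
  [4] u=3 | in ⊤ | out ⊤ | prev 2 | push {1}
  [5] u=4 | in ⊤ | out ⊤ | prev 2 | push {3}
  [6] u=5 | in ⊥ | out 1 | ==
  [7] u=0 | in ⊤ | out ⊤ | prev 4 | push {2,4}
  [8] u=1 | in ⊤ | out ⊤ | ==
  [9] u=3 | in ⊤ | out ⊤ | ==
  [10] u=2 | in ⊤ | out ⊤ | ==
  [11] u=4 | in ⊤ | out ⊤ | ==

Converged values:
  [0] ⊤
  [1] ⊤
  [2] ⊤
  [3] ⊤
  [4] ⊤
  [5] 1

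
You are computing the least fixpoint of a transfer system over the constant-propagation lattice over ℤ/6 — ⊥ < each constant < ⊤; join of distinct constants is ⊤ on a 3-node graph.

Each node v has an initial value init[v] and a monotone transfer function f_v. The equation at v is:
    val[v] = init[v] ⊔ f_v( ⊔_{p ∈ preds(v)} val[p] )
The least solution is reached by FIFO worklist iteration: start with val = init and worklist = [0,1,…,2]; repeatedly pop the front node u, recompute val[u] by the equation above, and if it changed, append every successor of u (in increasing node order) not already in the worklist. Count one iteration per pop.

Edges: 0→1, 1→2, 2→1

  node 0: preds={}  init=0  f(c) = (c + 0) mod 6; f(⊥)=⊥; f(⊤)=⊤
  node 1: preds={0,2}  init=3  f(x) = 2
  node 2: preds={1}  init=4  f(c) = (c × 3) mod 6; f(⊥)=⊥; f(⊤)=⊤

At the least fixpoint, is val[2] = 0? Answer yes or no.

no

Trace (4 dequeues):
  [1] u=0 | in ⊥ | out 0 | ==
  [2] u=1 | in ⊤ | out ⊤ | prev 3 | push {}
  [3] u=2 | in ⊤ | out ⊤ | prev 4 | push {1}
  [4] u=1 | in ⊤ | out ⊤ | ==

Converged values:
  [0] 0
  [1] ⊤
  [2] ⊤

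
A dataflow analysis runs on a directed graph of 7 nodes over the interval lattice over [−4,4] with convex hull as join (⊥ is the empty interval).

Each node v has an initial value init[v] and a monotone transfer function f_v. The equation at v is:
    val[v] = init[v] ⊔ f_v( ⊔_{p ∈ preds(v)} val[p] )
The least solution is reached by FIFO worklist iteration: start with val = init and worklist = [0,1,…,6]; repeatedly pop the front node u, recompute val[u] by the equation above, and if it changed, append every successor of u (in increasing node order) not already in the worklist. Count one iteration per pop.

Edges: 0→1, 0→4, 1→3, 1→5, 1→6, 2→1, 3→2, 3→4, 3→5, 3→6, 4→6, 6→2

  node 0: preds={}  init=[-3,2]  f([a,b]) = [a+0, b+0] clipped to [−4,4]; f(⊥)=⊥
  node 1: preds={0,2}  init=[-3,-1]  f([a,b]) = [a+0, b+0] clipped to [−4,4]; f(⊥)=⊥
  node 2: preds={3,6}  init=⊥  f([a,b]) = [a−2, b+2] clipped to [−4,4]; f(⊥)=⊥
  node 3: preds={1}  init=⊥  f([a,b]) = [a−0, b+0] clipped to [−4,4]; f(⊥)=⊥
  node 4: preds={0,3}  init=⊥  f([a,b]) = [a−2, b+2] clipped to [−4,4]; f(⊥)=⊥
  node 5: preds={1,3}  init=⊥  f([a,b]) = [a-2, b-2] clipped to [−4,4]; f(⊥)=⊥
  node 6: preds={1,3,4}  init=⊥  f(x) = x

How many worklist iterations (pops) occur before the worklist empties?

14

Iteration log — 14 steps:
  step 1. node 0  ⊔preds=⊥  new=[-3,2]  stable
  step 2. node 1  ⊔preds=[-3,2]  new=[-3,2]  old=[-3,-1]  +wl: 
  step 3. node 2  ⊔preds=⊥  new=⊥  stable
  step 4. node 3  ⊔preds=[-3,2]  new=[-3,2]  old=⊥  +wl: 2
  step 5. node 4  ⊔preds=[-3,2]  new=[-4,4]  old=⊥  +wl: 
  step 6. node 5  ⊔preds=[-3,2]  new=[-4,0]  old=⊥  +wl: 
  step 7. node 6  ⊔preds=[-4,4]  new=[-4,4]  old=⊥  +wl: 
  step 8. node 2  ⊔preds=[-4,4]  new=[-4,4]  old=⊥  +wl: 1
  step 9. node 1  ⊔preds=[-4,4]  new=[-4,4]  old=[-3,2]  +wl: 3,5,6
  step 10. node 3  ⊔preds=[-4,4]  new=[-4,4]  old=[-3,2]  +wl: 2,4
  step 11. node 5  ⊔preds=[-4,4]  new=[-4,2]  old=[-4,0]  +wl: 
  step 12. node 6  ⊔preds=[-4,4]  new=[-4,4]  stable
  step 13. node 2  ⊔preds=[-4,4]  new=[-4,4]  stable
  step 14. node 4  ⊔preds=[-4,4]  new=[-4,4]  stable

Least fixpoint reached:
  node 0: [-3,2]
  node 1: [-4,4]
  node 2: [-4,4]
  node 3: [-4,4]
  node 4: [-4,4]
  node 5: [-4,2]
  node 6: [-4,4]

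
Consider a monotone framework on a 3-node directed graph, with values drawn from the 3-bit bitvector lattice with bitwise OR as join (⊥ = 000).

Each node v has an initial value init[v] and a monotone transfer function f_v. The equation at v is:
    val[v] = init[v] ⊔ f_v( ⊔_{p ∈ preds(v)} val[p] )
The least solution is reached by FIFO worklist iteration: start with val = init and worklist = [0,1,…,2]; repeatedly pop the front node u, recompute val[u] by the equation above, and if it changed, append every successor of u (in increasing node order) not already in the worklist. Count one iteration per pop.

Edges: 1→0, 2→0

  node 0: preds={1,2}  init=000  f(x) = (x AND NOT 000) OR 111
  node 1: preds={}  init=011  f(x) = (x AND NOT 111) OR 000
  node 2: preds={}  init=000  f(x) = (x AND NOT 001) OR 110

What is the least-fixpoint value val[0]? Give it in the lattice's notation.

Iteration log — 4 steps:
  step 1. node 0  ⊔preds=011  new=111  old=000  +wl: 
  step 2. node 1  ⊔preds=000  new=011  stable
  step 3. node 2  ⊔preds=000  new=110  old=000  +wl: 0
  step 4. node 0  ⊔preds=111  new=111  stable

Least fixpoint reached:
  node 0: 111
  node 1: 011
  node 2: 110

111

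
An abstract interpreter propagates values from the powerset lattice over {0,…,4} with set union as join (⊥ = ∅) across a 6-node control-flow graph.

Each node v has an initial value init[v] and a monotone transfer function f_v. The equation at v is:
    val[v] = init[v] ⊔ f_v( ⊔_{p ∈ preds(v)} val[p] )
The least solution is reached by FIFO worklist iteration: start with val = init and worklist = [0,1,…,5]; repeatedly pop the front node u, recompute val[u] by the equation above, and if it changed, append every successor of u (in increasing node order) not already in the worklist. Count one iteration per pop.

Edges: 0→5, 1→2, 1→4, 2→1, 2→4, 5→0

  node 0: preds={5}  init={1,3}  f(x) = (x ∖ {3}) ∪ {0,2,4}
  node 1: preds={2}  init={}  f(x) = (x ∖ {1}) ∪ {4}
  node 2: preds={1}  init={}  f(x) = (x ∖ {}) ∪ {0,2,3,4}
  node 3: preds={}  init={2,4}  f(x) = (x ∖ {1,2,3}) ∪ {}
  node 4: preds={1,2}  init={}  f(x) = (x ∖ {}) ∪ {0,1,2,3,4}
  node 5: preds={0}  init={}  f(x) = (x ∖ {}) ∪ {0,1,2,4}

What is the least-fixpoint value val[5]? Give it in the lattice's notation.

Iteration log — 10 steps:
  step 1. node 0  ⊔preds={}  new={0,1,2,3,4}  old={1,3}  +wl: 
  step 2. node 1  ⊔preds={}  new={4}  old={}  +wl: 
  step 3. node 2  ⊔preds={4}  new={0,2,3,4}  old={}  +wl: 1
  step 4. node 3  ⊔preds={}  new={2,4}  stable
  step 5. node 4  ⊔preds={0,2,3,4}  new={0,1,2,3,4}  old={}  +wl: 
  step 6. node 5  ⊔preds={0,1,2,3,4}  new={0,1,2,3,4}  old={}  +wl: 0
  step 7. node 1  ⊔preds={0,2,3,4}  new={0,2,3,4}  old={4}  +wl: 2,4
  step 8. node 0  ⊔preds={0,1,2,3,4}  new={0,1,2,3,4}  stable
  step 9. node 2  ⊔preds={0,2,3,4}  new={0,2,3,4}  stable
  step 10. node 4  ⊔preds={0,2,3,4}  new={0,1,2,3,4}  stable

Least fixpoint reached:
  node 0: {0,1,2,3,4}
  node 1: {0,2,3,4}
  node 2: {0,2,3,4}
  node 3: {2,4}
  node 4: {0,1,2,3,4}
  node 5: {0,1,2,3,4}

{0,1,2,3,4}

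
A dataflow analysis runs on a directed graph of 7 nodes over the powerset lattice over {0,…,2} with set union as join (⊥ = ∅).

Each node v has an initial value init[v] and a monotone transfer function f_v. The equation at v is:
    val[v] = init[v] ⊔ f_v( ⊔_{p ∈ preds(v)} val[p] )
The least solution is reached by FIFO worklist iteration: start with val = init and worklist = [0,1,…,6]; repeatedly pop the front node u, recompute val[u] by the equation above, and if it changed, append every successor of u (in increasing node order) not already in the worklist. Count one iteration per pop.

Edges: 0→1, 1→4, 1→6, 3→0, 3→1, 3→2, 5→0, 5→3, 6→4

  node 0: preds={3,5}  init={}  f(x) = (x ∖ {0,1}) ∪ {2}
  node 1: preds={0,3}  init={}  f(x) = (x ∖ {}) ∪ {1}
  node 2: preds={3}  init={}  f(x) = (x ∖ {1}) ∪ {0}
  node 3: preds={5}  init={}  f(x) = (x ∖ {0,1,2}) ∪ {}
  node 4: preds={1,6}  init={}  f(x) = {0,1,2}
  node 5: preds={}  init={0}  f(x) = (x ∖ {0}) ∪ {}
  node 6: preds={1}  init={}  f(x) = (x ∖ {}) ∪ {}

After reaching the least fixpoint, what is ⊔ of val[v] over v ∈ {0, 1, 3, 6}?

{1,2}

Trace (8 dequeues):
  [1] u=0 | in {0} | out {2} | prev {} | push {}
  [2] u=1 | in {2} | out {1,2} | prev {} | push {}
  [3] u=2 | in {} | out {0} | prev {} | push {}
  [4] u=3 | in {0} | out {} | ==
  [5] u=4 | in {1,2} | out {0,1,2} | prev {} | push {}
  [6] u=5 | in {} | out {0} | ==
  [7] u=6 | in {1,2} | out {1,2} | prev {} | push {4}
  [8] u=4 | in {1,2} | out {0,1,2} | ==

Converged values:
  [0] {2}
  [1] {1,2}
  [2] {0}
  [3] {}
  [4] {0,1,2}
  [5] {0}
  [6] {1,2}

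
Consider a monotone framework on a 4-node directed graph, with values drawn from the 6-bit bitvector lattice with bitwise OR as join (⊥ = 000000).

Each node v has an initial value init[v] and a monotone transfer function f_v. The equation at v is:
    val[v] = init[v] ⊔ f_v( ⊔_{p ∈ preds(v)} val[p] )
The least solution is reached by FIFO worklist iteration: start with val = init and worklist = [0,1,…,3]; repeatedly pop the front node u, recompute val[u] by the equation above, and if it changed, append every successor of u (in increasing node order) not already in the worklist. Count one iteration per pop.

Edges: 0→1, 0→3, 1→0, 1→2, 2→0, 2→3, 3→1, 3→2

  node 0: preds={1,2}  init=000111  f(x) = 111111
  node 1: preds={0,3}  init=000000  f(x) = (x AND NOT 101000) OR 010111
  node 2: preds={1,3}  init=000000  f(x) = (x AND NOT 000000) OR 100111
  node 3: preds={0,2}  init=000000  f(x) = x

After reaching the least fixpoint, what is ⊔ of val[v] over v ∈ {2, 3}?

111111

Trace (9 dequeues):
  [1] u=0 | in 000000 | out 111111 | prev 000111 | push {}
  [2] u=1 | in 111111 | out 010111 | prev 000000 | push {0}
  [3] u=2 | in 010111 | out 110111 | prev 000000 | push {}
  [4] u=3 | in 111111 | out 111111 | prev 000000 | push {1,2}
  [5] u=0 | in 110111 | out 111111 | ==
  [6] u=1 | in 111111 | out 010111 | ==
  [7] u=2 | in 111111 | out 111111 | prev 110111 | push {0,3}
  [8] u=0 | in 111111 | out 111111 | ==
  [9] u=3 | in 111111 | out 111111 | ==

Converged values:
  [0] 111111
  [1] 010111
  [2] 111111
  [3] 111111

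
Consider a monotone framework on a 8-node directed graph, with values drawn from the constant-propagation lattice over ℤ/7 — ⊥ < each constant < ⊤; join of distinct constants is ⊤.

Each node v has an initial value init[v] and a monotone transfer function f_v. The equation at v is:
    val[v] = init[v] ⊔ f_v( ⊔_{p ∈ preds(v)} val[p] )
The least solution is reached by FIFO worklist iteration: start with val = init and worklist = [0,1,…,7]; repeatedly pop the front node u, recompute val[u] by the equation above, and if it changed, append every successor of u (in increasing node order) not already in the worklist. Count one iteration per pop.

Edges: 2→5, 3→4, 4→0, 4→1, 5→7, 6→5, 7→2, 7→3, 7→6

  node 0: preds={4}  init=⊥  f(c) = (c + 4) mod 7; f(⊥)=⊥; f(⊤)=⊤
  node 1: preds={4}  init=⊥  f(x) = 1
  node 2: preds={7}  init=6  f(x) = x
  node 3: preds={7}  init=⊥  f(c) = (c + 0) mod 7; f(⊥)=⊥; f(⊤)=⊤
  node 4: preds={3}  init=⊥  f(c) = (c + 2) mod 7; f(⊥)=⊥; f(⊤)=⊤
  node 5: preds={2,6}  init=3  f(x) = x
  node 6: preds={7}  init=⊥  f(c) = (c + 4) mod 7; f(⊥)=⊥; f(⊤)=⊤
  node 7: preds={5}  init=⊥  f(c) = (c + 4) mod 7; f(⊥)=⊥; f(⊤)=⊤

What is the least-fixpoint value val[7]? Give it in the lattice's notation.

⊤

Worklist (15 pops):
  #1 pop 0: in=⊥ → ⊥ (no change)
  #2 pop 1: in=⊥ → 1 (was ⊥); enqueue []
  #3 pop 2: in=⊥ → 6 (no change)
  #4 pop 3: in=⊥ → ⊥ (no change)
  #5 pop 4: in=⊥ → ⊥ (no change)
  #6 pop 5: in=6 → ⊤ (was 3); enqueue []
  #7 pop 6: in=⊥ → ⊥ (no change)
  #8 pop 7: in=⊤ → ⊤ (was ⊥); enqueue [2,3,6]
  #9 pop 2: in=⊤ → ⊤ (was 6); enqueue [5]
  #10 pop 3: in=⊤ → ⊤ (was ⊥); enqueue [4]
  #11 pop 6: in=⊤ → ⊤ (was ⊥); enqueue []
  #12 pop 5: in=⊤ → ⊤ (no change)
  #13 pop 4: in=⊤ → ⊤ (was ⊥); enqueue [0,1]
  #14 pop 0: in=⊤ → ⊤ (was ⊥); enqueue []
  #15 pop 1: in=⊤ → 1 (no change)

Fixpoint:
  val[0] = ⊤
  val[1] = 1
  val[2] = ⊤
  val[3] = ⊤
  val[4] = ⊤
  val[5] = ⊤
  val[6] = ⊤
  val[7] = ⊤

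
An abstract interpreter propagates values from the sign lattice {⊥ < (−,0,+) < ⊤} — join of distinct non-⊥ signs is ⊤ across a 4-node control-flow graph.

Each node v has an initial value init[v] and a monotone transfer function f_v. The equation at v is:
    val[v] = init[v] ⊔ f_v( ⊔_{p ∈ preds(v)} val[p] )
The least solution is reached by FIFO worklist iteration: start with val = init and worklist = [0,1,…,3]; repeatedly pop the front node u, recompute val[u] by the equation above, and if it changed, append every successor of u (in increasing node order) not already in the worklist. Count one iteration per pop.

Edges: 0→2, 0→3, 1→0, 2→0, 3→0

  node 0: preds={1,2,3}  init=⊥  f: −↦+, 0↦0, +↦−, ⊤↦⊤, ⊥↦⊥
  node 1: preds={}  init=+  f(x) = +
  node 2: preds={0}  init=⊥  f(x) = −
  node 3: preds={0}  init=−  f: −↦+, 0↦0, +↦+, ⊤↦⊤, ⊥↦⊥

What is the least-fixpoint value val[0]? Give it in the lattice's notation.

⊤

Trace (5 dequeues):
  [1] u=0 | in ⊤ | out ⊤ | prev ⊥ | push {}
  [2] u=1 | in ⊥ | out + | ==
  [3] u=2 | in ⊤ | out − | prev ⊥ | push {0}
  [4] u=3 | in ⊤ | out ⊤ | prev − | push {}
  [5] u=0 | in ⊤ | out ⊤ | ==

Converged values:
  [0] ⊤
  [1] +
  [2] −
  [3] ⊤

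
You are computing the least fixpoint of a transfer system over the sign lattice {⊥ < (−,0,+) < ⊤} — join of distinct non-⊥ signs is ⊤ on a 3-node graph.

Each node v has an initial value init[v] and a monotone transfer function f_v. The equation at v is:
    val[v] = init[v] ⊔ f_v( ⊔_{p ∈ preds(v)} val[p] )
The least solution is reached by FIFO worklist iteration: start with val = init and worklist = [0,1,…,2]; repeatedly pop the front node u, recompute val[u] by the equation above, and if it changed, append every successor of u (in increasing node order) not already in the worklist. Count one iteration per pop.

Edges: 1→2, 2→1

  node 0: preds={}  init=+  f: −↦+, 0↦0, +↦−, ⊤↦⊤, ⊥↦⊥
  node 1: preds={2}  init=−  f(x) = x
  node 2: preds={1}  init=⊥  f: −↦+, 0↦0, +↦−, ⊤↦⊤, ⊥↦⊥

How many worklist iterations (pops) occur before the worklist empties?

6

Iteration log — 6 steps:
  step 1. node 0  ⊔preds=⊥  new=+  stable
  step 2. node 1  ⊔preds=⊥  new=−  stable
  step 3. node 2  ⊔preds=−  new=+  old=⊥  +wl: 1
  step 4. node 1  ⊔preds=+  new=⊤  old=−  +wl: 2
  step 5. node 2  ⊔preds=⊤  new=⊤  old=+  +wl: 1
  step 6. node 1  ⊔preds=⊤  new=⊤  stable

Least fixpoint reached:
  node 0: +
  node 1: ⊤
  node 2: ⊤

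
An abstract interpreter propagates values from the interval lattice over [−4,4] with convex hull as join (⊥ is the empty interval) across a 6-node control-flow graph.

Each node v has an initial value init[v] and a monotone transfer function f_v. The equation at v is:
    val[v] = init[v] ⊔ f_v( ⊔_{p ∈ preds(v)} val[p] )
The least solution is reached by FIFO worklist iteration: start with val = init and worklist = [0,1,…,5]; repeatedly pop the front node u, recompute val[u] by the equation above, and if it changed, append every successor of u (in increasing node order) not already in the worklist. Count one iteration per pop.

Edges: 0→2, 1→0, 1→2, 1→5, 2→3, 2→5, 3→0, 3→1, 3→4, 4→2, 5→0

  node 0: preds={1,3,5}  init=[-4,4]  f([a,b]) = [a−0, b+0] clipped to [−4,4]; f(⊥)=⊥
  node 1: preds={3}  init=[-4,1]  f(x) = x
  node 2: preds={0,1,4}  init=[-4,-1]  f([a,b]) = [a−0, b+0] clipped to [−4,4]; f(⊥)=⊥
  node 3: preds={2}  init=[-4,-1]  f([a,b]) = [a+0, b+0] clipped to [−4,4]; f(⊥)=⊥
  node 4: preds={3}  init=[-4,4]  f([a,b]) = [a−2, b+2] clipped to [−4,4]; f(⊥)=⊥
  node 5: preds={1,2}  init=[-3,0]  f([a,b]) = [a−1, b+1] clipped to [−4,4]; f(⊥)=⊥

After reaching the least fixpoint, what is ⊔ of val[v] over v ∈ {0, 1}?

Worklist (11 pops):
  #1 pop 0: in=[-4,1] → [-4,4] (no change)
  #2 pop 1: in=[-4,-1] → [-4,1] (no change)
  #3 pop 2: in=[-4,4] → [-4,4] (was [-4,-1]); enqueue []
  #4 pop 3: in=[-4,4] → [-4,4] (was [-4,-1]); enqueue [0,1]
  #5 pop 4: in=[-4,4] → [-4,4] (no change)
  #6 pop 5: in=[-4,4] → [-4,4] (was [-3,0]); enqueue []
  #7 pop 0: in=[-4,4] → [-4,4] (no change)
  #8 pop 1: in=[-4,4] → [-4,4] (was [-4,1]); enqueue [0,2,5]
  #9 pop 0: in=[-4,4] → [-4,4] (no change)
  #10 pop 2: in=[-4,4] → [-4,4] (no change)
  #11 pop 5: in=[-4,4] → [-4,4] (no change)

Fixpoint:
  val[0] = [-4,4]
  val[1] = [-4,4]
  val[2] = [-4,4]
  val[3] = [-4,4]
  val[4] = [-4,4]
  val[5] = [-4,4]

[-4,4]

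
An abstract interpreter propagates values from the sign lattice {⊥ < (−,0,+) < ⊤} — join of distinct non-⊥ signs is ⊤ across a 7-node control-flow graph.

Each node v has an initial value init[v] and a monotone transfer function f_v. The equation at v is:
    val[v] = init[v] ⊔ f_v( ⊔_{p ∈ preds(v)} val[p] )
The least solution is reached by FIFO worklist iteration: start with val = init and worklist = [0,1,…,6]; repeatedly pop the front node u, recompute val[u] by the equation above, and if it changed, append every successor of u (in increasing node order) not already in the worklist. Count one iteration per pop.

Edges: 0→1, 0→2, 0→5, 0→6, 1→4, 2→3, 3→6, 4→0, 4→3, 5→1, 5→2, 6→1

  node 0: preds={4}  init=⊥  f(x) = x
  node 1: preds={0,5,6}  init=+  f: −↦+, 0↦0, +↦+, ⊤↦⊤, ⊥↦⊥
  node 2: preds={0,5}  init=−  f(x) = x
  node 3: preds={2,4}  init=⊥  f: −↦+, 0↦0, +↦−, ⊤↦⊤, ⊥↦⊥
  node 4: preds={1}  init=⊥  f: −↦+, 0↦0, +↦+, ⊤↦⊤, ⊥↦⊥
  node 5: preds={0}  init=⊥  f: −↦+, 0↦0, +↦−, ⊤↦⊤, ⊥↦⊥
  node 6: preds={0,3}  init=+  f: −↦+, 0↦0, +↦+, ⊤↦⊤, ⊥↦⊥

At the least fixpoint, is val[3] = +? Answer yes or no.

no

Trace (25 dequeues):
  [1] u=0 | in ⊥ | out ⊥ | ==
  [2] u=1 | in + | out + | ==
  [3] u=2 | in ⊥ | out − | ==
  [4] u=3 | in − | out + | prev ⊥ | push {}
  [5] u=4 | in + | out + | prev ⊥ | push {0,3}
  [6] u=5 | in ⊥ | out ⊥ | ==
  [7] u=6 | in + | out + | ==
  [8] u=0 | in + | out + | prev ⊥ | push {1,2,5,6}
  [9] u=3 | in ⊤ | out ⊤ | prev + | push {}
  [10] u=1 | in + | out + | ==
  [11] u=2 | in + | out ⊤ | prev − | push {3}
  [12] u=5 | in + | out − | prev ⊥ | push {1,2}
  [13] u=6 | in ⊤ | out ⊤ | prev + | push {}
  [14] u=3 | in ⊤ | out ⊤ | ==
  [15] u=1 | in ⊤ | out ⊤ | prev + | push {4}
  [16] u=2 | in ⊤ | out ⊤ | ==
  [17] u=4 | in ⊤ | out ⊤ | prev + | push {0,3}
  [18] u=0 | in ⊤ | out ⊤ | prev + | push {1,2,5,6}
  [19] u=3 | in ⊤ | out ⊤ | ==
  [20] u=1 | in ⊤ | out ⊤ | ==
  [21] u=2 | in ⊤ | out ⊤ | ==
  [22] u=5 | in ⊤ | out ⊤ | prev − | push {1,2}
  [23] u=6 | in ⊤ | out ⊤ | ==
  [24] u=1 | in ⊤ | out ⊤ | ==
  [25] u=2 | in ⊤ | out ⊤ | ==

Converged values:
  [0] ⊤
  [1] ⊤
  [2] ⊤
  [3] ⊤
  [4] ⊤
  [5] ⊤
  [6] ⊤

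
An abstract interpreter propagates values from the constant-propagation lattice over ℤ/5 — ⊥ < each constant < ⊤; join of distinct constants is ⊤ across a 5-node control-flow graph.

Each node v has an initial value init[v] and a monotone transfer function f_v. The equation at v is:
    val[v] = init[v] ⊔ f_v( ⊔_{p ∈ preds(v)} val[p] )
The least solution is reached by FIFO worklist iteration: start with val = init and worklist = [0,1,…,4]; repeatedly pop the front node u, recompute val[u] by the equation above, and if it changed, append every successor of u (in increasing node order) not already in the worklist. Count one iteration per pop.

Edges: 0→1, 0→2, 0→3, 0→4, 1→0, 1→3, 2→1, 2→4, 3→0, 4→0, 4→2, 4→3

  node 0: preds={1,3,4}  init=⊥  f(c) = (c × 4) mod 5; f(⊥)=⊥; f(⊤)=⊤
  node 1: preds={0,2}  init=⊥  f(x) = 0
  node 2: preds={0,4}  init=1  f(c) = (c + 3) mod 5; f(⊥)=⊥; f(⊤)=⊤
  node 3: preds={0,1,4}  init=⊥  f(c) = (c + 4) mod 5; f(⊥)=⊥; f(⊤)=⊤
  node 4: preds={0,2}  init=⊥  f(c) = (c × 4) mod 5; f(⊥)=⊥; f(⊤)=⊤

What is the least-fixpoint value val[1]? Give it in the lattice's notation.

0

Iteration log — 13 steps:
  step 1. node 0  ⊔preds=⊥  new=⊥  stable
  step 2. node 1  ⊔preds=1  new=0  old=⊥  +wl: 0
  step 3. node 2  ⊔preds=⊥  new=1  stable
  step 4. node 3  ⊔preds=0  new=4  old=⊥  +wl: 
  step 5. node 4  ⊔preds=1  new=4  old=⊥  +wl: 2,3
  step 6. node 0  ⊔preds=⊤  new=⊤  old=⊥  +wl: 1,4
  step 7. node 2  ⊔preds=⊤  new=⊤  old=1  +wl: 
  step 8. node 3  ⊔preds=⊤  new=⊤  old=4  +wl: 0
  step 9. node 1  ⊔preds=⊤  new=0  stable
  step 10. node 4  ⊔preds=⊤  new=⊤  old=4  +wl: 2,3
  step 11. node 0  ⊔preds=⊤  new=⊤  stable
  step 12. node 2  ⊔preds=⊤  new=⊤  stable
  step 13. node 3  ⊔preds=⊤  new=⊤  stable

Least fixpoint reached:
  node 0: ⊤
  node 1: 0
  node 2: ⊤
  node 3: ⊤
  node 4: ⊤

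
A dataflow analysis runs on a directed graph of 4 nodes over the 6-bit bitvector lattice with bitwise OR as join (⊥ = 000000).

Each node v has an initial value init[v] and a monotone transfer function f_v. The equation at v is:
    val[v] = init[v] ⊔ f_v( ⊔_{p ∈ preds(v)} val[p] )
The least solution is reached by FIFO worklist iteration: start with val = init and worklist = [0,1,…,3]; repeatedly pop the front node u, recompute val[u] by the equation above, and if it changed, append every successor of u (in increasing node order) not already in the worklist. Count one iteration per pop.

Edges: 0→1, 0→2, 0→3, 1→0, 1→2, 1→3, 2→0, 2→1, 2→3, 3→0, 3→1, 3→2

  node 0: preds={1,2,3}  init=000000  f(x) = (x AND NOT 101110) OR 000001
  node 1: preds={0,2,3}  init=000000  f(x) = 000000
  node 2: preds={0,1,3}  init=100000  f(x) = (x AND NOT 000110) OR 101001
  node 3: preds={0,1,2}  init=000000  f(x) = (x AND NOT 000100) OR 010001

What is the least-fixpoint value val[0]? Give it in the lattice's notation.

Iteration log — 10 steps:
  step 1. node 0  ⊔preds=100000  new=000001  old=000000  +wl: 
  step 2. node 1  ⊔preds=100001  new=000000  stable
  step 3. node 2  ⊔preds=000001  new=101001  old=100000  +wl: 0,1
  step 4. node 3  ⊔preds=101001  new=111001  old=000000  +wl: 2
  step 5. node 0  ⊔preds=111001  new=010001  old=000001  +wl: 3
  step 6. node 1  ⊔preds=111001  new=000000  stable
  step 7. node 2  ⊔preds=111001  new=111001  old=101001  +wl: 0,1
  step 8. node 3  ⊔preds=111001  new=111001  stable
  step 9. node 0  ⊔preds=111001  new=010001  stable
  step 10. node 1  ⊔preds=111001  new=000000  stable

Least fixpoint reached:
  node 0: 010001
  node 1: 000000
  node 2: 111001
  node 3: 111001

010001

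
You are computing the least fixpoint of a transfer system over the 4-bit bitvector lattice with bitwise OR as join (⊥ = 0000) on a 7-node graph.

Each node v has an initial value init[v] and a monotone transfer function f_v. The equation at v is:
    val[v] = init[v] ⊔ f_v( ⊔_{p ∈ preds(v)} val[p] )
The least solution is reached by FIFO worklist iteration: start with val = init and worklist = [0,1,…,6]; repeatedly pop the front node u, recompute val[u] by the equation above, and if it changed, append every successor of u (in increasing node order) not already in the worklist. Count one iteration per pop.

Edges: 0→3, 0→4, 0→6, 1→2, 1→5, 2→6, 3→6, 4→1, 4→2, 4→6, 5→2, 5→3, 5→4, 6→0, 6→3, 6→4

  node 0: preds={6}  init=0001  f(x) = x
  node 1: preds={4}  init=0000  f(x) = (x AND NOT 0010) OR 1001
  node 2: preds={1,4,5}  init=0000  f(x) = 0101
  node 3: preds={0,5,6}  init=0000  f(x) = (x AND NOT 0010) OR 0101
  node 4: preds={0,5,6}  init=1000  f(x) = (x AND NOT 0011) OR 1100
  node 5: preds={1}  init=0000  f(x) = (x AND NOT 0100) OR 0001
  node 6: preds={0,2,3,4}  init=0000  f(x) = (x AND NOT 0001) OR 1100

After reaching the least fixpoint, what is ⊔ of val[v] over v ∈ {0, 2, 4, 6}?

1101

Trace (16 dequeues):
  [1] u=0 | in 0000 | out 0001 | ==
  [2] u=1 | in 1000 | out 1001 | prev 0000 | push {}
  [3] u=2 | in 1001 | out 0101 | prev 0000 | push {}
  [4] u=3 | in 0001 | out 0101 | prev 0000 | push {}
  [5] u=4 | in 0001 | out 1100 | prev 1000 | push {1,2}
  [6] u=5 | in 1001 | out 1001 | prev 0000 | push {3,4}
  [7] u=6 | in 1101 | out 1100 | prev 0000 | push {0}
  [8] u=1 | in 1100 | out 1101 | prev 1001 | push {5}
  [9] u=2 | in 1101 | out 0101 | ==
  [10] u=3 | in 1101 | out 1101 | prev 0101 | push {6}
  [11] u=4 | in 1101 | out 1100 | ==
  [12] u=0 | in 1100 | out 1101 | prev 0001 | push {3,4}
  [13] u=5 | in 1101 | out 1001 | ==
  [14] u=6 | in 1101 | out 1100 | ==
  [15] u=3 | in 1101 | out 1101 | ==
  [16] u=4 | in 1101 | out 1100 | ==

Converged values:
  [0] 1101
  [1] 1101
  [2] 0101
  [3] 1101
  [4] 1100
  [5] 1001
  [6] 1100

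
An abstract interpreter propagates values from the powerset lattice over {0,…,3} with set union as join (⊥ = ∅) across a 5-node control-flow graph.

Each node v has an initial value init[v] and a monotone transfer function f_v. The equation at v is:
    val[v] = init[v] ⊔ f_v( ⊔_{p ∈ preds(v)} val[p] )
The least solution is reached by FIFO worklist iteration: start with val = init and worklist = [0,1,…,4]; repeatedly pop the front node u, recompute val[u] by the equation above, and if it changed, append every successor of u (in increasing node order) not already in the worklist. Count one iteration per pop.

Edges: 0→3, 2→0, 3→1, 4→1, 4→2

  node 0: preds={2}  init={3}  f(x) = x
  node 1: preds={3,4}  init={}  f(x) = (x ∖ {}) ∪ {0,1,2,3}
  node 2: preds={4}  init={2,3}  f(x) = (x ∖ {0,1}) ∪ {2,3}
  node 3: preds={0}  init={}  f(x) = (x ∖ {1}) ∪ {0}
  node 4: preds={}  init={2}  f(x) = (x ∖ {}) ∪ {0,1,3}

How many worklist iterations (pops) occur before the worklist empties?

7

Iteration log — 7 steps:
  step 1. node 0  ⊔preds={2,3}  new={2,3}  old={3}  +wl: 
  step 2. node 1  ⊔preds={2}  new={0,1,2,3}  old={}  +wl: 
  step 3. node 2  ⊔preds={2}  new={2,3}  stable
  step 4. node 3  ⊔preds={2,3}  new={0,2,3}  old={}  +wl: 1
  step 5. node 4  ⊔preds={}  new={0,1,2,3}  old={2}  +wl: 2
  step 6. node 1  ⊔preds={0,1,2,3}  new={0,1,2,3}  stable
  step 7. node 2  ⊔preds={0,1,2,3}  new={2,3}  stable

Least fixpoint reached:
  node 0: {2,3}
  node 1: {0,1,2,3}
  node 2: {2,3}
  node 3: {0,2,3}
  node 4: {0,1,2,3}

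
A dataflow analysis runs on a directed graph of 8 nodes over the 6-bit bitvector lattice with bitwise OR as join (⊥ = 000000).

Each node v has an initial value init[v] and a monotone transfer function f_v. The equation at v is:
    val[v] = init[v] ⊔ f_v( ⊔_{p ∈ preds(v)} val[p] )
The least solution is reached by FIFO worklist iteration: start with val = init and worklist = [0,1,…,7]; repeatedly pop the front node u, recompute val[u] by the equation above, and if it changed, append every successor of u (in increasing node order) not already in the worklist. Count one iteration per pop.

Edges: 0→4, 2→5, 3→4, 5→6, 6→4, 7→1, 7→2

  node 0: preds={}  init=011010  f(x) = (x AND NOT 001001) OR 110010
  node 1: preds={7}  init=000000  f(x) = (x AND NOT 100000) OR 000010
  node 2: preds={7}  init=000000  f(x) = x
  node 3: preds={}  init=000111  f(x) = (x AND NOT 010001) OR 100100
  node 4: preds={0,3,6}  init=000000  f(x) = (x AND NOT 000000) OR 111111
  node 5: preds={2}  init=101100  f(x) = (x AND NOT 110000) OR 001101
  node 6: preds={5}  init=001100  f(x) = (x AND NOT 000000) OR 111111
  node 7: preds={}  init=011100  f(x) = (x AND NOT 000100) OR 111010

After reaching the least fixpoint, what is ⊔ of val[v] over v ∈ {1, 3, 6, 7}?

Worklist (13 pops):
  #1 pop 0: in=000000 → 111010 (was 011010); enqueue []
  #2 pop 1: in=011100 → 011110 (was 000000); enqueue []
  #3 pop 2: in=011100 → 011100 (was 000000); enqueue []
  #4 pop 3: in=000000 → 100111 (was 000111); enqueue []
  #5 pop 4: in=111111 → 111111 (was 000000); enqueue []
  #6 pop 5: in=011100 → 101101 (was 101100); enqueue []
  #7 pop 6: in=101101 → 111111 (was 001100); enqueue [4]
  #8 pop 7: in=000000 → 111110 (was 011100); enqueue [1,2]
  #9 pop 4: in=111111 → 111111 (no change)
  #10 pop 1: in=111110 → 011110 (no change)
  #11 pop 2: in=111110 → 111110 (was 011100); enqueue [5]
  #12 pop 5: in=111110 → 101111 (was 101101); enqueue [6]
  #13 pop 6: in=101111 → 111111 (no change)

Fixpoint:
  val[0] = 111010
  val[1] = 011110
  val[2] = 111110
  val[3] = 100111
  val[4] = 111111
  val[5] = 101111
  val[6] = 111111
  val[7] = 111110

111111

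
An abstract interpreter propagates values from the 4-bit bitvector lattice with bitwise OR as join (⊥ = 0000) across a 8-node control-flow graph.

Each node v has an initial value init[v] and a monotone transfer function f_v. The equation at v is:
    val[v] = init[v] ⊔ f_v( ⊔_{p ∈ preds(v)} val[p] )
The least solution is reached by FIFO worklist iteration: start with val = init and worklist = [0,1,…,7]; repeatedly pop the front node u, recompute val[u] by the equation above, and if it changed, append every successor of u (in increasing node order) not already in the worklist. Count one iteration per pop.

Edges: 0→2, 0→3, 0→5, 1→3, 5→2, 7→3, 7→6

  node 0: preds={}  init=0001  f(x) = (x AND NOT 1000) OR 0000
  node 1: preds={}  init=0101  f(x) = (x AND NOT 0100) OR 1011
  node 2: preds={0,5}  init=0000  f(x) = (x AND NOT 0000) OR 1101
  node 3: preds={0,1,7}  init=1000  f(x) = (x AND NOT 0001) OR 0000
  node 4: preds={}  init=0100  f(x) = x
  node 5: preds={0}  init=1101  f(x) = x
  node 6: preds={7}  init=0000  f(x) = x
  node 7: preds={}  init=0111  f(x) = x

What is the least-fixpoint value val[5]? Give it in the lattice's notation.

Trace (8 dequeues):
  [1] u=0 | in 0000 | out 0001 | ==
  [2] u=1 | in 0000 | out 1111 | prev 0101 | push {}
  [3] u=2 | in 1101 | out 1101 | prev 0000 | push {}
  [4] u=3 | in 1111 | out 1110 | prev 1000 | push {}
  [5] u=4 | in 0000 | out 0100 | ==
  [6] u=5 | in 0001 | out 1101 | ==
  [7] u=6 | in 0111 | out 0111 | prev 0000 | push {}
  [8] u=7 | in 0000 | out 0111 | ==

Converged values:
  [0] 0001
  [1] 1111
  [2] 1101
  [3] 1110
  [4] 0100
  [5] 1101
  [6] 0111
  [7] 0111

1101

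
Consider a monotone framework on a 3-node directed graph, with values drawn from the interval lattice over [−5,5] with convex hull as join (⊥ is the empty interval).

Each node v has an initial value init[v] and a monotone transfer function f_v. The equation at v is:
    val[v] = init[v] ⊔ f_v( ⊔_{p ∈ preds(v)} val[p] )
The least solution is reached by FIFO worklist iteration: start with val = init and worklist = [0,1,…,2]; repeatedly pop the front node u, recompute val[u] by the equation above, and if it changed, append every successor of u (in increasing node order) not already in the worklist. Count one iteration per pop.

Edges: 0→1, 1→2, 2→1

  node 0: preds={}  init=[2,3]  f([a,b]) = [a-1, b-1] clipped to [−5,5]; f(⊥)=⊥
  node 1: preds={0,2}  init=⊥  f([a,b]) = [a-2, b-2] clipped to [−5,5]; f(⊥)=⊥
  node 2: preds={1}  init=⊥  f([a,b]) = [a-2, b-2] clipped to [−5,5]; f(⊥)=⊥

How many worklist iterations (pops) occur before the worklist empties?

7

Iteration log — 7 steps:
  step 1. node 0  ⊔preds=⊥  new=[2,3]  stable
  step 2. node 1  ⊔preds=[2,3]  new=[0,1]  old=⊥  +wl: 
  step 3. node 2  ⊔preds=[0,1]  new=[-2,-1]  old=⊥  +wl: 1
  step 4. node 1  ⊔preds=[-2,3]  new=[-4,1]  old=[0,1]  +wl: 2
  step 5. node 2  ⊔preds=[-4,1]  new=[-5,-1]  old=[-2,-1]  +wl: 1
  step 6. node 1  ⊔preds=[-5,3]  new=[-5,1]  old=[-4,1]  +wl: 2
  step 7. node 2  ⊔preds=[-5,1]  new=[-5,-1]  stable

Least fixpoint reached:
  node 0: [2,3]
  node 1: [-5,1]
  node 2: [-5,-1]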